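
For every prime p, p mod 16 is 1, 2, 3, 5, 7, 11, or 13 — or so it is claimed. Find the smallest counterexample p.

p = 31

We need the least prime p for which the claim fails.
For p = 2, 3, 5, 7, 11, 13, 17, 19, 23, 29 the conclusion holds.
p = 31: 31 mod 16 = 15 — not in {1, 2, 3, 5, 7, 11, 13}.
Thus p = 31 disproves the claim, and no smaller p works.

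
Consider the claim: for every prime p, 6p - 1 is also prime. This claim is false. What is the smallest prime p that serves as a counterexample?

A counterexample is any prime p such that 6p - 1 is not prime; we check each in order.
The first 4 eligible values, up to p = 7, all satisfy the conclusion.
p = 11: 6p - 1 = 65 = 5 × 13, not prime.
Thus p = 11 disproves the claim, and no smaller p works.

p = 11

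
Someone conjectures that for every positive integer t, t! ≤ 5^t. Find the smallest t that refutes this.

A counterexample is any positive integer t such that t! > 5^t; we check each in order.
The first 11 eligible values, up to t = 11, all satisfy the conclusion.
t = 12: t! = 479001600 and 5^t = 244140625, so 479001600 > 244140625.

t = 12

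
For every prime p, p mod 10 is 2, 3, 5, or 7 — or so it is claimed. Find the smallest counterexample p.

A counterexample is any prime p such that the claim fails; we check each in order.
p = 2: 2 mod 10 = 2.
p = 3: 3 mod 10 = 3.
p = 5: 5 mod 10 = 5.
p = 7: 7 mod 10 = 7.
p = 11: 11 mod 10 = 1 — not in {2, 3, 5, 7}.

p = 11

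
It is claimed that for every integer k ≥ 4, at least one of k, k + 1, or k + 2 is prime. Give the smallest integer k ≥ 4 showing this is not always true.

k = 8

A counterexample is any integer k ≥ 4 such that k, k + 1, k + 2 are all composite; we check each in order.
k = 4: 5 is prime.
k = 5: 5 is prime.
k = 6: 7 is prime.
k = 7: 7 is prime.
k = 8: 8 = 2 × 4; 9 = 3 × 3; 10 = 2 × 5 — all composite.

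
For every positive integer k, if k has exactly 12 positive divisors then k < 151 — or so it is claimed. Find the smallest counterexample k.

k = 156

For k = 60, 72, 84, 90, 96, 108, 126, 132, 140, 150 the conclusion holds.
k = 156: τ(156) = 12; 156 ≥ 151.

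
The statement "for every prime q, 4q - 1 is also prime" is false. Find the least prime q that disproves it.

We need the least prime q for which 4q - 1 is not prime.
q = 2: 4q - 1 = 7, prime.
q = 3: 4q - 1 = 11, prime.
q = 5: 4q - 1 = 19, prime.
q = 7: 4q - 1 = 27 = 3 × 9, not prime.

q = 7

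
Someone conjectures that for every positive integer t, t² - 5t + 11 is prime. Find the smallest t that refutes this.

We need the least positive integer t for which t² - 5t + 11 is not prime.
t = 1: t² - 5t + 11 = 7, prime.
t = 2: t² - 5t + 11 = 5, prime.
t = 3: t² - 5t + 11 = 5, prime.
t = 4: t² - 5t + 11 = 7, prime.
t = 5: t² - 5t + 11 = 11, prime.
t = 6: t² - 5t + 11 = 17, prime.
t = 7: t² - 5t + 11 = 25 = 5 × 5, composite.
So t = 7 is the smallest counterexample.

t = 7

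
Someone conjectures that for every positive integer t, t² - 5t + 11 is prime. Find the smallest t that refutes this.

t = 7

Check each positive integer t in order until t² - 5t + 11 is not prime.
For t = 1, 2, 3, 4, 5, 6 the conclusion holds.
t = 7: t² - 5t + 11 = 25 = 5 × 5, composite.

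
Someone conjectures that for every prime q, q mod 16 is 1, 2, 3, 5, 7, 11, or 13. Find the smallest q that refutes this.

q = 31

The first 10 eligible values, up to q = 29, all satisfy the conclusion.
q = 31: 31 mod 16 = 15 — not in {1, 2, 3, 5, 7, 11, 13}.
Hence q = 31 is a counterexample.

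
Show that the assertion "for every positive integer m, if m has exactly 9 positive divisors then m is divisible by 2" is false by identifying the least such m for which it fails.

m = 225

We need the least positive integer m for which m has exactly 9 positive divisors but m is not divisible by 2.
m = 36: τ(36) = 9; 36 mod 2 = 0.
m = 100: τ(100) = 9; 100 mod 2 = 0.
m = 196: τ(196) = 9; 196 mod 2 = 0.
m = 225: τ(225) = 9; 225 mod 2 = 1.
Thus m = 225 disproves the claim, and no smaller m works.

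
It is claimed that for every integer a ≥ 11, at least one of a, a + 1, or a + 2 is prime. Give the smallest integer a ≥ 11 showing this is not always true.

A counterexample is any integer a ≥ 11 such that a, a + 1, a + 2 are all composite; we check each in order.
a = 11: 11 is prime.
a = 12: 13 is prime.
a = 13: 13 is prime.
a = 14: 14 = 2 × 7; 15 = 3 × 5; 16 = 2 × 8 — all composite.
Hence a = 14 is a counterexample.

a = 14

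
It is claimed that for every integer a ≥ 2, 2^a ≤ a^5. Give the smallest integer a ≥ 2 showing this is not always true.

A counterexample is any integer a ≥ 2 such that 2^a > a^5; we check each in order.
For a = 2, 3, 4, 5, …, 20, 21, 22 the conclusion holds.
a = 23: 2^a = 8388608 and a^5 = 6436343, so 8388608 > 6436343.
Hence a = 23 is a counterexample.

a = 23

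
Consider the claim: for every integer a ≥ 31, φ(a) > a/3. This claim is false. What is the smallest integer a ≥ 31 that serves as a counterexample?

The first 5 eligible values, up to a = 35, all satisfy the conclusion.
a = 36: φ(36) = 12 and 36/3 = 12, so φ(36) ≤ 36/3.

a = 36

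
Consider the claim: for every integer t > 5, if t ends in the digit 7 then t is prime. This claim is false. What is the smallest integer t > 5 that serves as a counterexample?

t = 27

Check each integer t > 5 in order until t ends in the digit 7 but t is not prime.
t = 7: 7 ends in 7 and is prime.
t = 17: 17 ends in 7 and is prime.
t = 27: 27 ends in 7; 27 = 3 × 9, composite.
Hence t = 27 is a counterexample.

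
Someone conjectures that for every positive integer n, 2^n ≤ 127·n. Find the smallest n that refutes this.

n = 11

We need the least positive integer n for which 2^n > 127·n.
The first 10 eligible values, up to n = 10, all satisfy the conclusion.
n = 11: 2^n = 2048 and 127·n = 1397, so 2048 > 1397.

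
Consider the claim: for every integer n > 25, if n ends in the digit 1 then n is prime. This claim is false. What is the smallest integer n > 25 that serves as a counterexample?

n = 51

n = 31: 31 ends in 1 and is prime.
n = 41: 41 ends in 1 and is prime.
n = 51: 51 ends in 1; 51 = 3 × 17, composite.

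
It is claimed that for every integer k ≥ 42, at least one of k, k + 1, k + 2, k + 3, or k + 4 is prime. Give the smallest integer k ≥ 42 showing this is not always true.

k = 48

Check each integer k ≥ 42 in order until k, k + 1, k + 2, k + 3, k + 4 are all composite.
For k = 42, 43, 44, 45, 46, 47 the conclusion holds.
k = 48: 48 = 2 × 24; 49 = 7 × 7; 50 = 2 × 25; 51 = 3 × 17; 52 = 2 × 26 — all composite.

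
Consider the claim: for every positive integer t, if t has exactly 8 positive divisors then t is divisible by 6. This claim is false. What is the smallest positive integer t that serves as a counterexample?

Check each positive integer t in order until t has exactly 8 positive divisors but t is not divisible by 6.
For t = 24, 30 the conclusion holds.
t = 40: τ(40) = 8; 40 mod 6 = 4.

t = 40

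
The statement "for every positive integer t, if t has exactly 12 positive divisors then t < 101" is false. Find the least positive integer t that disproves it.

t = 108

The first 5 eligible values, up to t = 96, all satisfy the conclusion.
t = 108: τ(108) = 12; 108 ≥ 101.
Hence t = 108 is a counterexample.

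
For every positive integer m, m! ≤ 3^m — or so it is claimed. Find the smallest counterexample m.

Check each positive integer m in order until m! > 3^m.
For m = 1, 2, 3, 4, 5, 6 the conclusion holds.
m = 7: m! = 5040 and 3^m = 2187, so 5040 > 2187.
Hence m = 7 is a counterexample.

m = 7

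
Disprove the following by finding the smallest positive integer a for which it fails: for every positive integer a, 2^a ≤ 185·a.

A counterexample is any positive integer a such that 2^a > 185·a; we check each in order.
For a = 1, 2, 3, 4, 5, 6, 7, 8, 9, 10 the conclusion holds.
a = 11: 2^a = 2048 and 185·a = 2035, so 2048 > 2035.
Hence a = 11 is a counterexample.

a = 11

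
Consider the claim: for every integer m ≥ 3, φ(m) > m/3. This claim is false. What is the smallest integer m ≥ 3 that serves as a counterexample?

m = 6

Check each integer m ≥ 3 in order until the claim fails.
For m = 3, 4, 5 the conclusion holds.
m = 6: φ(6) = 2 and 6/3 = 2, so φ(6) ≤ 6/3.
Thus m = 6 disproves the claim, and no smaller m works.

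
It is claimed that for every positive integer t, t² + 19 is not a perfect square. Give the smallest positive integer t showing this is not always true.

t = 9

For t = 1, 2, 3, 4, 5, 6, 7, 8 the conclusion holds.
t = 9: 9² + 19 = 100 = 10², a perfect square.
Hence t = 9 is a counterexample.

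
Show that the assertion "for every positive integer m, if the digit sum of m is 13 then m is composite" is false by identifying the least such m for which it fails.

m = 67

m = 49: digit sum 13; 49 is composite.
m = 58: digit sum 13; 58 is composite.
m = 67: digit sum 13; 67 is prime, not composite.
Hence m = 67 is a counterexample.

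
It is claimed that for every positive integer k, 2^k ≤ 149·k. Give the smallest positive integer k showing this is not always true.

k = 11

We need the least positive integer k for which 2^k > 149·k.
For k = 1, 2, 3, 4, 5, 6, 7, 8, 9, 10 the conclusion holds.
k = 11: 2^k = 2048 and 149·k = 1639, so 2048 > 1639.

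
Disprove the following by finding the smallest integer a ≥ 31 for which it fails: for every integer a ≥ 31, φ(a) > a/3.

a = 36

A counterexample is any integer a ≥ 31 such that the claim fails; we check each in order.
The first 5 eligible values, up to a = 35, all satisfy the conclusion.
a = 36: φ(36) = 12 and 36/3 = 12, so φ(36) ≤ 36/3.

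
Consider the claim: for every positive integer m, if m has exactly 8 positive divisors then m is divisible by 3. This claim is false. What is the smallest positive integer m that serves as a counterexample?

m = 40

For m = 24, 30 the conclusion holds.
m = 40: τ(40) = 8; 40 mod 3 = 1.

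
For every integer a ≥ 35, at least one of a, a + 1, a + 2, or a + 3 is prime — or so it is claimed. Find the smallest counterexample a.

a = 48

Check each integer a ≥ 35 in order until a, a + 1, a + 2, a + 3 are all composite.
For a = 35, 36, 37, 38, …, 45, 46, 47 the conclusion holds.
a = 48: 48 = 2 × 24; 49 = 7 × 7; 50 = 2 × 25; 51 = 3 × 17 — all composite.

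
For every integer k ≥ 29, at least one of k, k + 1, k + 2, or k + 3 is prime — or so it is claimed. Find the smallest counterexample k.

k = 29: 29 is prime.
k = 30: 31 is prime.
k = 31: 31 is prime.
k = 32: 32 = 2 × 16; 33 = 3 × 11; 34 = 2 × 17; 35 = 5 × 7 — all composite.
So k = 32 is the smallest counterexample.

k = 32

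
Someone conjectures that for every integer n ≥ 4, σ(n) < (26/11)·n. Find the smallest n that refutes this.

Check each integer n ≥ 4 in order until the claim fails.
The first 20 eligible values, up to n = 23, all satisfy the conclusion.
n = 24: σ(24) = 60; 60 ≥ 624/11.
So n = 24 is the smallest counterexample.

n = 24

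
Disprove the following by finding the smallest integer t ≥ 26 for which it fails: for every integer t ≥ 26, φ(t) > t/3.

t = 30

Check each integer t ≥ 26 in order until the claim fails.
For t = 26, 27, 28, 29 the conclusion holds.
t = 30: φ(30) = 8 and 30/3 = 10, so φ(30) ≤ 30/3.
Hence t = 30 is a counterexample.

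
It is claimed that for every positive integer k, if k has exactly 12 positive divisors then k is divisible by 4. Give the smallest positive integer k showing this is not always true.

k = 90

Check each positive integer k in order until k has exactly 12 positive divisors but k is not divisible by 4.
k = 60: τ(60) = 12; 60 mod 4 = 0.
k = 72: τ(72) = 12; 72 mod 4 = 0.
k = 84: τ(84) = 12; 84 mod 4 = 0.
k = 90: τ(90) = 12; 90 mod 4 = 2.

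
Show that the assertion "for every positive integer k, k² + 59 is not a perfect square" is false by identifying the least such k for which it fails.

A counterexample is any positive integer k such that k² + 59 is a perfect square; we check each in order.
For k = 1, 2, 3, 4, …, 26, 27, 28 the conclusion holds.
k = 29: 29² + 59 = 900 = 30², a perfect square.
Hence k = 29 is a counterexample.

k = 29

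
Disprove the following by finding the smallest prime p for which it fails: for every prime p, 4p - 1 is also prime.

We need the least prime p for which 4p - 1 is not prime.
For p = 2, 3, 5 the conclusion holds.
p = 7: 4p - 1 = 27 = 3 × 9, not prime.

p = 7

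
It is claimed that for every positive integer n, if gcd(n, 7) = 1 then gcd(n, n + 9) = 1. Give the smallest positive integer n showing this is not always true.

For n = 1, 2 the conclusion holds.
n = 3: gcd(3, 12) = 3.

n = 3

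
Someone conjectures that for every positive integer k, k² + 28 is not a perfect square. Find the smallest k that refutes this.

The first 5 eligible values, up to k = 5, all satisfy the conclusion.
k = 6: 6² + 28 = 64 = 8², a perfect square.
Thus k = 6 disproves the claim, and no smaller k works.

k = 6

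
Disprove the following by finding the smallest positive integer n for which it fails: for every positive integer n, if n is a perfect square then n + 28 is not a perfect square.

For n = 1, 4, 9, 16, 25 the conclusion holds.
n = 36: 36 = 6² and 36 + 28 = 64 = 8².

n = 36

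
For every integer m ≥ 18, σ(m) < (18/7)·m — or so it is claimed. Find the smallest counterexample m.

For m = 18, 19, 20, 21, …, 45, 46, 47 the conclusion holds.
m = 48: σ(48) = 124; 124 ≥ 864/7.
Hence m = 48 is a counterexample.

m = 48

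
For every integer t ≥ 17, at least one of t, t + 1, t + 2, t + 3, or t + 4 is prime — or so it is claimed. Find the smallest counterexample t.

t = 24

Check each integer t ≥ 17 in order until t, t + 1, t + 2, t + 3, t + 4 are all composite.
For t = 17, 18, 19, 20, 21, 22, 23 the conclusion holds.
t = 24: 24 = 2 × 12; 25 = 5 × 5; 26 = 2 × 13; 27 = 3 × 9; 28 = 2 × 14 — all composite.
Hence t = 24 is a counterexample.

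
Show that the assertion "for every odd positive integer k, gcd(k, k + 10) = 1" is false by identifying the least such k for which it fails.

We need the least odd positive integer k for which gcd(k, k + 10) > 1.
For k = 1, 3 the conclusion holds.
k = 5: gcd(5, 15) = 5.

k = 5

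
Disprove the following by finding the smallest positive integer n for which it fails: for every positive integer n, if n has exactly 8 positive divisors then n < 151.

We need the least positive integer n for which n has exactly 8 positive divisors but the claim fails.
For n = 24, 30, 40, 42, …, 135, 136, 138 the conclusion holds.
n = 152: τ(152) = 8; 152 ≥ 151.
Hence n = 152 is a counterexample.

n = 152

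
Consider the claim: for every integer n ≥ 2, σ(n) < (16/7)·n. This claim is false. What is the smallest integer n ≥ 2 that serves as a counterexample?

n = 12

For n = 2, 3, 4, 5, 6, 7, 8, 9, 10, 11 the conclusion holds.
n = 12: σ(12) = 28; 28 ≥ 192/7.
Hence n = 12 is a counterexample.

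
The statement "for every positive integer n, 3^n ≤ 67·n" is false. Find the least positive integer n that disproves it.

For n = 1, 2, 3, 4, 5 the conclusion holds.
n = 6: 3^n = 729 and 67·n = 402, so 729 > 402.
Hence n = 6 is a counterexample.

n = 6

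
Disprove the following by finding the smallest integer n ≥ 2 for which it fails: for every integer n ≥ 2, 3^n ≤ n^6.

Check each integer n ≥ 2 in order until 3^n > n^6.
For n = 2, 3, 4, 5, …, 12, 13, 14 the conclusion holds.
n = 15: 3^n = 14348907 and n^6 = 11390625, so 14348907 > 11390625.
Thus n = 15 disproves the claim, and no smaller n works.

n = 15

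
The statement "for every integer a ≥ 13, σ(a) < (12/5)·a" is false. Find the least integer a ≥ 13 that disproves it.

The first 11 eligible values, up to a = 23, all satisfy the conclusion.
a = 24: σ(24) = 60; 60 ≥ 288/5.
So a = 24 is the smallest counterexample.

a = 24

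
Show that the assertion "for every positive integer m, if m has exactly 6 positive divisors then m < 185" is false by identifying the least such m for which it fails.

m = 188

The first 26 eligible values, up to m = 175, all satisfy the conclusion.
m = 188: τ(188) = 6; 188 ≥ 185.
Hence m = 188 is a counterexample.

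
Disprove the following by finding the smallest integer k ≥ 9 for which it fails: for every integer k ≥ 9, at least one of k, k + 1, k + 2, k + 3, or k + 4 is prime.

For k = 9, 10, 11, 12, …, 21, 22, 23 the conclusion holds.
k = 24: 24 = 2 × 12; 25 = 5 × 5; 26 = 2 × 13; 27 = 3 × 9; 28 = 2 × 14 — all composite.
So k = 24 is the smallest counterexample.

k = 24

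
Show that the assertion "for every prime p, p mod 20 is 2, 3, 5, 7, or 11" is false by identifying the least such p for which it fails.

We need the least prime p for which the claim fails.
The first 5 eligible values, up to p = 11, all satisfy the conclusion.
p = 13: 13 mod 20 = 13 — not in {2, 3, 5, 7, 11}.
So p = 13 is the smallest counterexample.

p = 13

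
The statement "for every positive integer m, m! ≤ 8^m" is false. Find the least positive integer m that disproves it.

Check each positive integer m in order until m! > 8^m.
For m = 1, 2, 3, 4, …, 17, 18, 19 the conclusion holds.
m = 20: m! = 2432902008176640000 and 8^m = 1152921504606846976, so 2432902008176640000 > 1152921504606846976.
So m = 20 is the smallest counterexample.

m = 20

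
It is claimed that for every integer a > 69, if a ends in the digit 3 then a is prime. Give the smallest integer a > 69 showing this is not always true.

a = 93

For a = 73, 83 the conclusion holds.
a = 93: 93 ends in 3; 93 = 3 × 31, composite.
Thus a = 93 disproves the claim, and no smaller a works.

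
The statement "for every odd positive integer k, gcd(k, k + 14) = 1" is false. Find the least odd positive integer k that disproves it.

We need the least odd positive integer k for which gcd(k, k + 14) > 1.
k = 1: gcd(1, 15) = 1.
k = 3: gcd(3, 17) = 1.
k = 5: gcd(5, 19) = 1.
k = 7: gcd(7, 21) = 7.
So k = 7 is the smallest counterexample.

k = 7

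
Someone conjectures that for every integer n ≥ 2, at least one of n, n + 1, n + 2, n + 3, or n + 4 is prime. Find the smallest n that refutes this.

n = 24

We need the least integer n ≥ 2 for which n, n + 1, n + 2, n + 3, n + 4 are all composite.
For n = 2, 3, 4, 5, …, 21, 22, 23 the conclusion holds.
n = 24: 24 = 2 × 12; 25 = 5 × 5; 26 = 2 × 13; 27 = 3 × 9; 28 = 2 × 14 — all composite.
Thus n = 24 disproves the claim, and no smaller n works.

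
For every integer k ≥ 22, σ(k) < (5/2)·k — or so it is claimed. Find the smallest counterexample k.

We need the least integer k ≥ 22 for which the claim fails.
For k = 22, 23 the conclusion holds.
k = 24: σ(24) = 60; 60 ≥ 60.
So k = 24 is the smallest counterexample.

k = 24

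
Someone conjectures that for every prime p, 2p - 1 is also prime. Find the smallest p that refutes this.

A counterexample is any prime p such that 2p - 1 is not prime; we check each in order.
p = 2: 2p - 1 = 3, prime.
p = 3: 2p - 1 = 5, prime.
p = 5: 2p - 1 = 9 = 3 × 3, not prime.
So p = 5 is the smallest counterexample.

p = 5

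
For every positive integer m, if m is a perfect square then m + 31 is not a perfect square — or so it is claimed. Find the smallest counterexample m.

The first 14 eligible values, up to m = 196, all satisfy the conclusion.
m = 225: 225 = 15² and 225 + 31 = 256 = 16².

m = 225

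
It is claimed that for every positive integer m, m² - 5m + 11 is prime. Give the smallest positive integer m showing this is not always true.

Check each positive integer m in order until m² - 5m + 11 is not prime.
The first 6 eligible values, up to m = 6, all satisfy the conclusion.
m = 7: m² - 5m + 11 = 25 = 5 × 5, composite.
Thus m = 7 disproves the claim, and no smaller m works.

m = 7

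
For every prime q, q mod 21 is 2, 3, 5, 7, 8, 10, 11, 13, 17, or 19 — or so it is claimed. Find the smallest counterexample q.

q = 37

We need the least prime q for which the claim fails.
For q = 2, 3, 5, 7, …, 23, 29, 31 the conclusion holds.
q = 37: 37 mod 21 = 16 — not in {2, 3, 5, 7, 8, 10, 11, 13, 17, 19}.
Thus q = 37 disproves the claim, and no smaller q works.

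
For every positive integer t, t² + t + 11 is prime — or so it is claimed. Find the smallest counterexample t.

We need the least positive integer t for which t² + t + 11 is not prime.
For t = 1, 2, 3, 4, 5, 6, 7, 8, 9 the conclusion holds.
t = 10: t² + t + 11 = 121 = 11 × 11, composite.
So t = 10 is the smallest counterexample.

t = 10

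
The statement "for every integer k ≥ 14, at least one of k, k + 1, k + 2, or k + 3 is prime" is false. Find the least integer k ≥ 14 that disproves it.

k = 24

For k = 14, 15, 16, 17, 18, 19, 20, 21, 22, 23 the conclusion holds.
k = 24: 24 = 2 × 12; 25 = 5 × 5; 26 = 2 × 13; 27 = 3 × 9 — all composite.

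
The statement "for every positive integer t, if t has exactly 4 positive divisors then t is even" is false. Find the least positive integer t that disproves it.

Check each positive integer t in order until t has exactly 4 positive divisors but t is odd.
The first 4 eligible values, up to t = 14, all satisfy the conclusion.
t = 15: divisors of 15: 1, 3, 5, 15; 15 is odd.

t = 15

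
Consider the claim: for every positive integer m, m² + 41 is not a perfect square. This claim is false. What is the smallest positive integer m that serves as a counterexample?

Check each positive integer m in order until m² + 41 is a perfect square.
For m = 1, 2, 3, 4, …, 17, 18, 19 the conclusion holds.
m = 20: 20² + 41 = 441 = 21², a perfect square.
So m = 20 is the smallest counterexample.

m = 20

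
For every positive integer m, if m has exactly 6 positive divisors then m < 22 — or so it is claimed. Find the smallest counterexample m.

m = 28

A counterexample is any positive integer m such that m has exactly 6 positive divisors but the claim fails; we check each in order.
m = 12: τ(12) = 6; 12 < 22.
m = 18: τ(18) = 6; 18 < 22.
m = 20: τ(20) = 6; 20 < 22.
m = 28: τ(28) = 6; 28 ≥ 22.
So m = 28 is the smallest counterexample.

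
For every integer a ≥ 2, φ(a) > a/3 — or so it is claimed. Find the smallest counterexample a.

a = 6

A counterexample is any integer a ≥ 2 such that the claim fails; we check each in order.
For a = 2, 3, 4, 5 the conclusion holds.
a = 6: φ(6) = 2 and 6/3 = 2, so φ(6) ≤ 6/3.
Hence a = 6 is a counterexample.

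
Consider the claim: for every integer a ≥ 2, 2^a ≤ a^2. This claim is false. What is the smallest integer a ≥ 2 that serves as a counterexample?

For a = 2, 3, 4 the conclusion holds.
a = 5: 2^a = 32 and a^2 = 25, so 32 > 25.

a = 5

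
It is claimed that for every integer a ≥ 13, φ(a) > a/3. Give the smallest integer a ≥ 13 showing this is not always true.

a = 18

We need the least integer a ≥ 13 for which the claim fails.
For a = 13, 14, 15, 16, 17 the conclusion holds.
a = 18: φ(18) = 6 and 18/3 = 6, so φ(18) ≤ 18/3.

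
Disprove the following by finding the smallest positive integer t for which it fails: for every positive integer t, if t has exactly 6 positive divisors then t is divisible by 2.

A counterexample is any positive integer t such that t has exactly 6 positive divisors but t is not divisible by 2; we check each in order.
t = 12: τ(12) = 6; 12 mod 2 = 0.
t = 18: τ(18) = 6; 18 mod 2 = 0.
t = 20: τ(20) = 6; 20 mod 2 = 0.
t = 28: τ(28) = 6; 28 mod 2 = 0.
t = 32: τ(32) = 6; 32 mod 2 = 0.
t = 44: τ(44) = 6; 44 mod 2 = 0.
t = 45: τ(45) = 6; 45 mod 2 = 1.
So t = 45 is the smallest counterexample.

t = 45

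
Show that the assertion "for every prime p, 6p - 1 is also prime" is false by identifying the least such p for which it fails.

The first 4 eligible values, up to p = 7, all satisfy the conclusion.
p = 11: 6p - 1 = 65 = 5 × 13, not prime.

p = 11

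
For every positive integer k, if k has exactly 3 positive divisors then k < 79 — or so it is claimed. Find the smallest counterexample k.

The first 4 eligible values, up to k = 49, all satisfy the conclusion.
k = 121: τ(121) = 3; 121 ≥ 79.

k = 121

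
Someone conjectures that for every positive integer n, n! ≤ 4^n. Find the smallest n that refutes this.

A counterexample is any positive integer n such that n! > 4^n; we check each in order.
For n = 1, 2, 3, 4, 5, 6, 7, 8 the conclusion holds.
n = 9: n! = 362880 and 4^n = 262144, so 362880 > 262144.
Hence n = 9 is a counterexample.

n = 9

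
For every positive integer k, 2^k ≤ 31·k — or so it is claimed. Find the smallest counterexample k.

A counterexample is any positive integer k such that 2^k > 31·k; we check each in order.
The first 7 eligible values, up to k = 7, all satisfy the conclusion.
k = 8: 2^k = 256 and 31·k = 248, so 256 > 248.

k = 8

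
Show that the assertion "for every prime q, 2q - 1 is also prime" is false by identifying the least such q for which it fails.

q = 5

A counterexample is any prime q such that 2q - 1 is not prime; we check each in order.
For q = 2, 3 the conclusion holds.
q = 5: 2q - 1 = 9 = 3 × 3, not prime.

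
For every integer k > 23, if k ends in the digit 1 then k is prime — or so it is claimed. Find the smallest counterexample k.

For k = 31, 41 the conclusion holds.
k = 51: 51 ends in 1; 51 = 3 × 17, composite.
Hence k = 51 is a counterexample.

k = 51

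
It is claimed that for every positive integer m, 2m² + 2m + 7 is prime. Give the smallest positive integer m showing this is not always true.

m = 6

The first 5 eligible values, up to m = 5, all satisfy the conclusion.
m = 6: 2m² + 2m + 7 = 91 = 7 × 13, composite.
Hence m = 6 is a counterexample.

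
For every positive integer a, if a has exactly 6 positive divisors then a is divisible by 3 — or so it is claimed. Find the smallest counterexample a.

a = 20

We need the least positive integer a for which a has exactly 6 positive divisors but a is not divisible by 3.
For a = 12, 18 the conclusion holds.
a = 20: τ(20) = 6; 20 mod 3 = 2.
Hence a = 20 is a counterexample.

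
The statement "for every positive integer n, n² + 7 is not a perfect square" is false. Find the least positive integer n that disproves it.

n = 3

Check each positive integer n in order until n² + 7 is a perfect square.
n = 1: 1² + 7 = 8, not a perfect square.
n = 2: 2² + 7 = 11, not a perfect square.
n = 3: 3² + 7 = 16 = 4², a perfect square.
So n = 3 is the smallest counterexample.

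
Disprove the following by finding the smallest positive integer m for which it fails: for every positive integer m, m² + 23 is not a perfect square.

The first 10 eligible values, up to m = 10, all satisfy the conclusion.
m = 11: 11² + 23 = 144 = 12², a perfect square.
Hence m = 11 is a counterexample.

m = 11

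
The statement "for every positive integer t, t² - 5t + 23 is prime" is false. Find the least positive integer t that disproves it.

t = 19

We need the least positive integer t for which t² - 5t + 23 is not prime.
For t = 1, 2, 3, 4, …, 16, 17, 18 the conclusion holds.
t = 19: t² - 5t + 23 = 289 = 17 × 17, composite.
Thus t = 19 disproves the claim, and no smaller t works.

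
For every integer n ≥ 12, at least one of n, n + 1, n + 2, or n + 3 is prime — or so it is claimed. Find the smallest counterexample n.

n = 24

The first 12 eligible values, up to n = 23, all satisfy the conclusion.
n = 24: 24 = 2 × 12; 25 = 5 × 5; 26 = 2 × 13; 27 = 3 × 9 — all composite.
Thus n = 24 disproves the claim, and no smaller n works.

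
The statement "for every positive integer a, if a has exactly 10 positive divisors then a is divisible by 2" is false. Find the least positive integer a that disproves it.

The first 9 eligible values, up to a = 368, all satisfy the conclusion.
a = 405: τ(405) = 10; 405 mod 2 = 1.
Thus a = 405 disproves the claim, and no smaller a works.

a = 405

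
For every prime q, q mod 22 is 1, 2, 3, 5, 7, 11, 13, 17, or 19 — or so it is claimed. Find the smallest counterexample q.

Check each prime q in order until the claim fails.
For q = 2, 3, 5, 7, 11, 13, 17, 19, 23, 29 the conclusion holds.
q = 31: 31 mod 22 = 9 — not in {1, 2, 3, 5, 7, 11, 13, 17, 19}.

q = 31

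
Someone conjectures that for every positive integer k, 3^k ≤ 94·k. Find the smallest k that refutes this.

A counterexample is any positive integer k such that 3^k > 94·k; we check each in order.
The first 5 eligible values, up to k = 5, all satisfy the conclusion.
k = 6: 3^k = 729 and 94·k = 564, so 729 > 564.

k = 6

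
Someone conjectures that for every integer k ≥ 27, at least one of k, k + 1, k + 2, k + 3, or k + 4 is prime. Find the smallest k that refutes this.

k = 32

For k = 27, 28, 29, 30, 31 the conclusion holds.
k = 32: 32 = 2 × 16; 33 = 3 × 11; 34 = 2 × 17; 35 = 5 × 7; 36 = 2 × 18 — all composite.
Thus k = 32 disproves the claim, and no smaller k works.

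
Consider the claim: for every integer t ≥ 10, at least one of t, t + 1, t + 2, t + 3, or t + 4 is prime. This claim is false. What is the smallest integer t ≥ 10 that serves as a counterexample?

t = 24

A counterexample is any integer t ≥ 10 such that t, t + 1, t + 2, t + 3, t + 4 are all composite; we check each in order.
For t = 10, 11, 12, 13, …, 21, 22, 23 the conclusion holds.
t = 24: 24 = 2 × 12; 25 = 5 × 5; 26 = 2 × 13; 27 = 3 × 9; 28 = 2 × 14 — all composite.
Hence t = 24 is a counterexample.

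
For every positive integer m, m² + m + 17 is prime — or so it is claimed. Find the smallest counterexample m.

m = 16

Check each positive integer m in order until m² + m + 17 is not prime.
For m = 1, 2, 3, 4, …, 13, 14, 15 the conclusion holds.
m = 16: m² + m + 17 = 289 = 17 × 17, composite.
So m = 16 is the smallest counterexample.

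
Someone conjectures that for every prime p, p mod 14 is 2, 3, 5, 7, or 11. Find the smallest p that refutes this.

p = 13

p = 2: 2 mod 14 = 2.
p = 3: 3 mod 14 = 3.
p = 5: 5 mod 14 = 5.
p = 7: 7 mod 14 = 7.
p = 11: 11 mod 14 = 11.
p = 13: 13 mod 14 = 13 — not in {2, 3, 5, 7, 11}.
Thus p = 13 disproves the claim, and no smaller p works.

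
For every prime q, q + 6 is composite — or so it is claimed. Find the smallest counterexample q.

q = 5

We need the least prime q for which q + 6 is prime.
q = 2: q + 6 = 8 = 2 × 4, composite.
q = 3: q + 6 = 9 = 3 × 3, composite.
q = 5: q + 6 = 11, prime — not composite.
Hence q = 5 is a counterexample.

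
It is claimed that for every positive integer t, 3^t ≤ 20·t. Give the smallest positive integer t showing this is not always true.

t = 4

Check each positive integer t in order until 3^t > 20·t.
t = 1: 3^t = 3 and 20·t = 20, so 3 ≤ 20.
t = 2: 3^t = 9 and 20·t = 40, so 9 ≤ 40.
t = 3: 3^t = 27 and 20·t = 60, so 27 ≤ 60.
t = 4: 3^t = 81 and 20·t = 80, so 81 > 80.
Thus t = 4 disproves the claim, and no smaller t works.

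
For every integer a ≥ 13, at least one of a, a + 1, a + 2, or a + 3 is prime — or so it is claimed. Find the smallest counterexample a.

a = 24

We need the least integer a ≥ 13 for which a, a + 1, a + 2, a + 3 are all composite.
The first 11 eligible values, up to a = 23, all satisfy the conclusion.
a = 24: 24 = 2 × 12; 25 = 5 × 5; 26 = 2 × 13; 27 = 3 × 9 — all composite.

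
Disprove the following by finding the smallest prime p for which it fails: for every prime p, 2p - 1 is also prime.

p = 2: 2p - 1 = 3, prime.
p = 3: 2p - 1 = 5, prime.
p = 5: 2p - 1 = 9 = 3 × 3, not prime.

p = 5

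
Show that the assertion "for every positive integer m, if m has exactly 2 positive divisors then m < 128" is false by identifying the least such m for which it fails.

The first 31 eligible values, up to m = 127, all satisfy the conclusion.
m = 131: τ(131) = 2; 131 ≥ 128.

m = 131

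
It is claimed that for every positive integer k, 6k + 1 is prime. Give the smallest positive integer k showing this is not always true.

Check each positive integer k in order until 6k + 1 is not prime.
k = 1: 6k + 1 = 7, prime.
k = 2: 6k + 1 = 13, prime.
k = 3: 6k + 1 = 19, prime.
k = 4: 6k + 1 = 25 = 5 × 5, composite.

k = 4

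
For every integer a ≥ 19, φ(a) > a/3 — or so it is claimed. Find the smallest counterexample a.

a = 24

A counterexample is any integer a ≥ 19 such that the claim fails; we check each in order.
The first 5 eligible values, up to a = 23, all satisfy the conclusion.
a = 24: φ(24) = 8 and 24/3 = 8, so φ(24) ≤ 24/3.
Thus a = 24 disproves the claim, and no smaller a works.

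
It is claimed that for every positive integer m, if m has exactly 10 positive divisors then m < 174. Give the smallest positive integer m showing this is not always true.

Check each positive integer m in order until m has exactly 10 positive divisors but the claim fails.
For m = 48, 80, 112, 162 the conclusion holds.
m = 176: τ(176) = 10; 176 ≥ 174.
Hence m = 176 is a counterexample.

m = 176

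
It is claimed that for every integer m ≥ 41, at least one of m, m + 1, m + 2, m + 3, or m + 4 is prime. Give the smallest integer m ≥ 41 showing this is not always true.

For m = 41, 42, 43, 44, 45, 46, 47 the conclusion holds.
m = 48: 48 = 2 × 24; 49 = 7 × 7; 50 = 2 × 25; 51 = 3 × 17; 52 = 2 × 26 — all composite.
Thus m = 48 disproves the claim, and no smaller m works.

m = 48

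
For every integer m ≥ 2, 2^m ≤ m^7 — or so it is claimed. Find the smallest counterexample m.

We need the least integer m ≥ 2 for which 2^m > m^7.
The first 35 eligible values, up to m = 36, all satisfy the conclusion.
m = 37: 2^m = 137438953472 and m^7 = 94931877133, so 137438953472 > 94931877133.
Thus m = 37 disproves the claim, and no smaller m works.

m = 37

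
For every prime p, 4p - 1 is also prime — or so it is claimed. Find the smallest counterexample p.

We need the least prime p for which 4p - 1 is not prime.
p = 2: 4p - 1 = 7, prime.
p = 3: 4p - 1 = 11, prime.
p = 5: 4p - 1 = 19, prime.
p = 7: 4p - 1 = 27 = 3 × 9, not prime.

p = 7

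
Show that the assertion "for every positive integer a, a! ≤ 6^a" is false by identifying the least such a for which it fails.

We need the least positive integer a for which a! > 6^a.
For a = 1, 2, 3, 4, …, 11, 12, 13 the conclusion holds.
a = 14: a! = 87178291200 and 6^a = 78364164096, so 87178291200 > 78364164096.
So a = 14 is the smallest counterexample.

a = 14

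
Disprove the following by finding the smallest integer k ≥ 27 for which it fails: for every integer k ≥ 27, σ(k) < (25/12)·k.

k = 30

For k = 27, 28, 29 the conclusion holds.
k = 30: σ(30) = 72; 72 ≥ 125/2.
Thus k = 30 disproves the claim, and no smaller k works.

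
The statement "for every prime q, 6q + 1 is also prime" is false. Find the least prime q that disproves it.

The first 7 eligible values, up to q = 17, all satisfy the conclusion.
q = 19: 6q + 1 = 115 = 5 × 23, not prime.

q = 19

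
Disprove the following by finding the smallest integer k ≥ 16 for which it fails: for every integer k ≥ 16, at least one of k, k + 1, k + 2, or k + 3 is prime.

The first 8 eligible values, up to k = 23, all satisfy the conclusion.
k = 24: 24 = 2 × 12; 25 = 5 × 5; 26 = 2 × 13; 27 = 3 × 9 — all composite.
Thus k = 24 disproves the claim, and no smaller k works.

k = 24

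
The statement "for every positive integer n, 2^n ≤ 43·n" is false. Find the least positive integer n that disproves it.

We need the least positive integer n for which 2^n > 43·n.
The first 8 eligible values, up to n = 8, all satisfy the conclusion.
n = 9: 2^n = 512 and 43·n = 387, so 512 > 387.
Hence n = 9 is a counterexample.

n = 9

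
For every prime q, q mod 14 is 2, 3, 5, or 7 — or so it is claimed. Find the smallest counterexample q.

For q = 2, 3, 5, 7 the conclusion holds.
q = 11: 11 mod 14 = 11 — not in {2, 3, 5, 7}.

q = 11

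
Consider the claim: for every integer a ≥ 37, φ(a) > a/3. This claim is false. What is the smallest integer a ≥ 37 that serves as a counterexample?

a = 42

a = 37: φ(37) = 36 and 37/3 = 37/3, so φ(37) > 37/3.
a = 38: φ(38) = 18 and 38/3 = 38/3, so φ(38) > 38/3.
a = 39: φ(39) = 24 and 39/3 = 13, so φ(39) > 39/3.
a = 40: φ(40) = 16 and 40/3 = 40/3, so φ(40) > 40/3.
a = 41: φ(41) = 40 and 41/3 = 41/3, so φ(41) > 41/3.
a = 42: φ(42) = 12 and 42/3 = 14, so φ(42) ≤ 42/3.
So a = 42 is the smallest counterexample.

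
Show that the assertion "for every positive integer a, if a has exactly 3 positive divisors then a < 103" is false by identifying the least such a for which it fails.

A counterexample is any positive integer a such that a has exactly 3 positive divisors but the claim fails; we check each in order.
a = 4: τ(4) = 3; 4 < 103.
a = 9: τ(9) = 3; 9 < 103.
a = 25: τ(25) = 3; 25 < 103.
a = 49: τ(49) = 3; 49 < 103.
a = 121: τ(121) = 3; 121 ≥ 103.
Thus a = 121 disproves the claim, and no smaller a works.

a = 121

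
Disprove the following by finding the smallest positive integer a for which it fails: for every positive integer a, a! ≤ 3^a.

For a = 1, 2, 3, 4, 5, 6 the conclusion holds.
a = 7: a! = 5040 and 3^a = 2187, so 5040 > 2187.

a = 7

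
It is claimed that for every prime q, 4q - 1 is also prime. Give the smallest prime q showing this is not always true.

Check each prime q in order until 4q - 1 is not prime.
For q = 2, 3, 5 the conclusion holds.
q = 7: 4q - 1 = 27 = 3 × 9, not prime.

q = 7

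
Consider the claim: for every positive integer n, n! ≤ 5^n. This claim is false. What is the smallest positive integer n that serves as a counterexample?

For n = 1, 2, 3, 4, …, 9, 10, 11 the conclusion holds.
n = 12: n! = 479001600 and 5^n = 244140625, so 479001600 > 244140625.

n = 12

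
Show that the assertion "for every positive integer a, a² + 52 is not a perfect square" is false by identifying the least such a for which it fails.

a = 12

We need the least positive integer a for which a² + 52 is a perfect square.
For a = 1, 2, 3, 4, …, 9, 10, 11 the conclusion holds.
a = 12: 12² + 52 = 196 = 14², a perfect square.
Hence a = 12 is a counterexample.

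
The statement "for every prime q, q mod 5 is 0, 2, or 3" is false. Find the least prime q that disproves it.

q = 11

q = 2: 2 mod 5 = 2.
q = 3: 3 mod 5 = 3.
q = 5: 5 mod 5 = 0.
q = 7: 7 mod 5 = 2.
q = 11: 11 mod 5 = 1 — not in {0, 2, 3}.
Hence q = 11 is a counterexample.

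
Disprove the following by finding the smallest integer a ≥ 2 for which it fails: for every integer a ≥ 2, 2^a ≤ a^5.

For a = 2, 3, 4, 5, …, 20, 21, 22 the conclusion holds.
a = 23: 2^a = 8388608 and a^5 = 6436343, so 8388608 > 6436343.
Thus a = 23 disproves the claim, and no smaller a works.

a = 23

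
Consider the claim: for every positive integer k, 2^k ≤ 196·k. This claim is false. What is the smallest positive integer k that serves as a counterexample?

We need the least positive integer k for which 2^k > 196·k.
For k = 1, 2, 3, 4, …, 9, 10, 11 the conclusion holds.
k = 12: 2^k = 4096 and 196·k = 2352, so 4096 > 2352.

k = 12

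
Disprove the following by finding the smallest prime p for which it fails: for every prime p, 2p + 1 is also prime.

p = 7

We need the least prime p for which 2p + 1 is not prime.
p = 2: 2p + 1 = 5, prime.
p = 3: 2p + 1 = 7, prime.
p = 5: 2p + 1 = 11, prime.
p = 7: 2p + 1 = 15 = 3 × 5, not prime.
Thus p = 7 disproves the claim, and no smaller p works.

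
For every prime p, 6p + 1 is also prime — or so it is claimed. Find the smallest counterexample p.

A counterexample is any prime p such that 6p + 1 is not prime; we check each in order.
For p = 2, 3, 5, 7, 11, 13, 17 the conclusion holds.
p = 19: 6p + 1 = 115 = 5 × 23, not prime.
Thus p = 19 disproves the claim, and no smaller p works.

p = 19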